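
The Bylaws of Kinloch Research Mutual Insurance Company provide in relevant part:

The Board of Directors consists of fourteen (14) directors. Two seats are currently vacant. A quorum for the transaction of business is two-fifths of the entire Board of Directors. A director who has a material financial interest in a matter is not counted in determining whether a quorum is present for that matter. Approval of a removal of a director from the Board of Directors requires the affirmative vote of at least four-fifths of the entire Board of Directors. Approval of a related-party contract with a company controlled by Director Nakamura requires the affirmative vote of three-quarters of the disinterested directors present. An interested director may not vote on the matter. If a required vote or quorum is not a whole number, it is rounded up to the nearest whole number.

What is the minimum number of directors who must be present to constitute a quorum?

2/5 of 14 = 5.60, rounded up to 6.

6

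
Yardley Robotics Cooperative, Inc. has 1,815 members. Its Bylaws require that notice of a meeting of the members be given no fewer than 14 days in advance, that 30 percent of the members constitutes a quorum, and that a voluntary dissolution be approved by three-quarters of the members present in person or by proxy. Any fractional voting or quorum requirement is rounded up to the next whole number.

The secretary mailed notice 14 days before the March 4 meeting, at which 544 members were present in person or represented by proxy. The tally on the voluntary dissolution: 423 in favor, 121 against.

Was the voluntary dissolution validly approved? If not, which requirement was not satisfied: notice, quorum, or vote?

Invalid — quorum requirement not satisfied.

Notice: 14 days given; 14 required. Satisfied.
Quorum: 30% of 1,815 = 544.50, rounded up to 545; 544 present. Not satisfied.
Vote: requires three-fourths of those present (544); 3/4 of 544 = 408, so 408 needed; 423 in favor. Satisfied.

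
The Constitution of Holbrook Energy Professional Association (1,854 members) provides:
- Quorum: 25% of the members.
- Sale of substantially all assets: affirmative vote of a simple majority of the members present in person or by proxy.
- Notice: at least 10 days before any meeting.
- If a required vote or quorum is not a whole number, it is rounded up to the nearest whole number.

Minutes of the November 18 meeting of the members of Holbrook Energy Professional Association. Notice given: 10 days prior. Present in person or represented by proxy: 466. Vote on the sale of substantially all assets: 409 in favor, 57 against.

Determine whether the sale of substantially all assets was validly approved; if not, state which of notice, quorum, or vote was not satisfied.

Notice: 10 days given; 10 required. Satisfied.
Quorum: 25% of 1,854 = 463.50, rounded up to 464; 466 present. Satisfied.
Vote: requires a majority of those present (466); a majority of 466 is 234, so 234 needed; 409 in favor. Satisfied.

Valid — all requirements satisfied.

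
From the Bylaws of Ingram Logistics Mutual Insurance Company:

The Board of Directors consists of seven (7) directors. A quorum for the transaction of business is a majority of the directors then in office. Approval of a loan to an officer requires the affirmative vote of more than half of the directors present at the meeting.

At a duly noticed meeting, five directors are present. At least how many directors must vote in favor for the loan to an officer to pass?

3

The loan to an officer requires a majority of the directors present (5).
A majority of 5 is 3.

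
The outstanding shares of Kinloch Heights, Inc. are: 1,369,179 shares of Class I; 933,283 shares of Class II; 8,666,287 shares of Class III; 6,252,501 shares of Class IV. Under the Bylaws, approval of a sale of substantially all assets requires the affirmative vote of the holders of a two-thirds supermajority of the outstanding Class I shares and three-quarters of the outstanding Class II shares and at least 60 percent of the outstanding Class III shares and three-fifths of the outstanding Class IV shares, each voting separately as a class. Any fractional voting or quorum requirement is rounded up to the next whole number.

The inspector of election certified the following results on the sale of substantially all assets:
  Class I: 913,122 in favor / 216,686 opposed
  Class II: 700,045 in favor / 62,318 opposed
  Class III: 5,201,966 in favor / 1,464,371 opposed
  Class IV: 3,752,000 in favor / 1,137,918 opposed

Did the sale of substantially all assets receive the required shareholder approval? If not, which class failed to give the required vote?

Approved — every class gave the required vote.

Class I: 2/3 of 1369179 = 912786; 912,786 required, 913,122 in favor — approved.
Class II: 3/4 of 933283 = 699962.25, rounded up to 699963; 699,963 required, 700,045 in favor — approved.
Class III: 3/5 of 8666287 = 5199772.20, rounded up to 5199773; 5,199,773 required, 5,201,966 in favor — approved.
Class IV: 3/5 of 6252501 = 3751500.60, rounded up to 3751501; 3,751,501 required, 3,752,000 in favor — approved.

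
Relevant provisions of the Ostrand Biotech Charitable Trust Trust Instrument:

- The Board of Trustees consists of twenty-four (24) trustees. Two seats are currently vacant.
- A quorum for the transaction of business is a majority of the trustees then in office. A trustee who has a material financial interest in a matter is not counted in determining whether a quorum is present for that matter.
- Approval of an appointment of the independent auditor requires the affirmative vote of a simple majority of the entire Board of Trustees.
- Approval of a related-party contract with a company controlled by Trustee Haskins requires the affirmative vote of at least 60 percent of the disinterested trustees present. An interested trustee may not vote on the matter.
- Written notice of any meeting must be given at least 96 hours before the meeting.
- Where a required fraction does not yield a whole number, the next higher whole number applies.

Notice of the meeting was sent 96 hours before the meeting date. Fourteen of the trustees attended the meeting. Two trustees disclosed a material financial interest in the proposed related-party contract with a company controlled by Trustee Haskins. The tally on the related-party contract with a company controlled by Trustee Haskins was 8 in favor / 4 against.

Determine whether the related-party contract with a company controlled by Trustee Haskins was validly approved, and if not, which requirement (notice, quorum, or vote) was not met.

Notice: 96 hours given; 96 required (96 ≥ 96). Satisfied.
Quorum: 14 present, but the 2 interested trustees do not count, leaving 12. Quorum is 12. Satisfied.
Vote: the related-party contract with a company controlled by Trustee Haskins requires three-fifths of the disinterested trustees present (14 − 2 = 12). 3/5 of 12 = 7.20, rounded up to 8, so 8 affirmative votes are needed; 8 voted in favor. Satisfied.

Valid — all requirements satisfied.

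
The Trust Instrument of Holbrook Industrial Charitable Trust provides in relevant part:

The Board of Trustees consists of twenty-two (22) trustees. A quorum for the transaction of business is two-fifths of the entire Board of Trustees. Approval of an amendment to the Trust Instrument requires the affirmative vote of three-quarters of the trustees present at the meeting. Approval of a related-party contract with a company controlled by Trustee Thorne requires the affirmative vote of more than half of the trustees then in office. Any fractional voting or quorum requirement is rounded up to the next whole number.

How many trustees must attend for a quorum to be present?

2/5 of 22 = 8.80, rounded up to 9.

9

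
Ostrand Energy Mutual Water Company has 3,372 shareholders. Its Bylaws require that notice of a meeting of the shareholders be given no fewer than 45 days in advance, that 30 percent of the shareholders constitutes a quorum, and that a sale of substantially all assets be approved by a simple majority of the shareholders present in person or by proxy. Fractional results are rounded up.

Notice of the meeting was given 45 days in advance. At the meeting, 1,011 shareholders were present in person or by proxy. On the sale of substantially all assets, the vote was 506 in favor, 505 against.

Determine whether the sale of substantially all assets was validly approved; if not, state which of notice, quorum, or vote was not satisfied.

Invalid — quorum requirement not satisfied.

Notice: 45 days given; 45 required. Satisfied.
Quorum: 30% of 3,372 = 1,011.60, rounded up to 1,012; 1,011 present. Not satisfied.
Vote: requires a majority of those present (1,011); a majority of 1011 is 506, so 506 needed; 506 in favor. Satisfied.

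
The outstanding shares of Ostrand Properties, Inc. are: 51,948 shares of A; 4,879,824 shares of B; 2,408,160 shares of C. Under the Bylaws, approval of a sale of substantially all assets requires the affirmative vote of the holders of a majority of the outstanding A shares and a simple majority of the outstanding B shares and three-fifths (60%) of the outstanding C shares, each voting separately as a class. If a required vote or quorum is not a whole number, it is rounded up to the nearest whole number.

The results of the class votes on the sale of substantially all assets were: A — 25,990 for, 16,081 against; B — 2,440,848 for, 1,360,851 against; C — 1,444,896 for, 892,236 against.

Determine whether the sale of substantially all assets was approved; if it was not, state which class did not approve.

Approved — every class gave the required vote.

A: a majority of 51948 is 25975; 25,975 required, 25,990 in favor — approved.
B: a majority of 4879824 is 2439913; 2,439,913 required, 2,440,848 in favor — approved.
C: 3/5 of 2408160 = 1444896; 1,444,896 required, 1,444,896 in favor — approved.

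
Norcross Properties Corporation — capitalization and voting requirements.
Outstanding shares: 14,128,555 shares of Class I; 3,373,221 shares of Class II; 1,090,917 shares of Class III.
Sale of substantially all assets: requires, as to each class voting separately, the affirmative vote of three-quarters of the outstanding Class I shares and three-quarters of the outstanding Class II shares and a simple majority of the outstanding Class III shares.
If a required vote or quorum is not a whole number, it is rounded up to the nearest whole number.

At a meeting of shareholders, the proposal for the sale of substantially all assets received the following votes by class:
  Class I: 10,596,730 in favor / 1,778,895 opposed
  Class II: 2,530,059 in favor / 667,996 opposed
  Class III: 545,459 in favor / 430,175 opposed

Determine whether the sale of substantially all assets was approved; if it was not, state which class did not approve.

Approved — every class gave the required vote.

Class I: 3/4 of 14128555 = 10596416.25, rounded up to 10596417; 10,596,417 required, 10,596,730 in favor — approved.
Class II: 3/4 of 3373221 = 2529915.75, rounded up to 2529916; 2,529,916 required, 2,530,059 in favor — approved.
Class III: a majority of 1090917 is 545459; 545,459 required, 545,459 in favor — approved.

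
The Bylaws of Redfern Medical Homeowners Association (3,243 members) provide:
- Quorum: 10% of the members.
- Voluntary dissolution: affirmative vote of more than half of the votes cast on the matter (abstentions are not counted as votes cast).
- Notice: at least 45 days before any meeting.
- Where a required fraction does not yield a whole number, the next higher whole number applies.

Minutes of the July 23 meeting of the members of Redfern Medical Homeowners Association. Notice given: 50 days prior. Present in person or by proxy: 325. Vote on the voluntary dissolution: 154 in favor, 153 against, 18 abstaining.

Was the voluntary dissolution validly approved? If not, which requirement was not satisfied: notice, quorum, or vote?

Notice: 50 days given; 45 required. Satisfied.
Quorum: 10% of 3,243 = 324.30, rounded up to 325; 325 present. Satisfied.
Vote: requires a majority of the votes cast (325 − 18 abstaining = 307); a majority of 307 is 154, so 154 needed; 154 in favor. Satisfied.

Valid — all requirements satisfied.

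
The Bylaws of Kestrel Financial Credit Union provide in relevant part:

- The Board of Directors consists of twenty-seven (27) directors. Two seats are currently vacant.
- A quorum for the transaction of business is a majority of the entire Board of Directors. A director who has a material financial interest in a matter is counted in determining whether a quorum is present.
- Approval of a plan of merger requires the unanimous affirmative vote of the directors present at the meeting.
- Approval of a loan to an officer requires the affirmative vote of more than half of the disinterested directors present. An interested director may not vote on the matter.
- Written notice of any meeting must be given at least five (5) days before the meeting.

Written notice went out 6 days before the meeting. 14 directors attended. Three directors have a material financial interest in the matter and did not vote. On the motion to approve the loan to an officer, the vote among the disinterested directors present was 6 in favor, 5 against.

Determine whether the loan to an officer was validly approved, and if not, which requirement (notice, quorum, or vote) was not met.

Notice: 6 days given; 5 required (6 ≥ 5). Satisfied.
Quorum: 14 present (interested directors count toward quorum); quorum is 14. Satisfied.
Vote: the loan to an officer requires a majority of the disinterested directors present (14 − 3 = 11). A majority of 11 is 6, so 6 affirmative votes are needed; 6 voted in favor. Satisfied.

Valid — all requirements satisfied.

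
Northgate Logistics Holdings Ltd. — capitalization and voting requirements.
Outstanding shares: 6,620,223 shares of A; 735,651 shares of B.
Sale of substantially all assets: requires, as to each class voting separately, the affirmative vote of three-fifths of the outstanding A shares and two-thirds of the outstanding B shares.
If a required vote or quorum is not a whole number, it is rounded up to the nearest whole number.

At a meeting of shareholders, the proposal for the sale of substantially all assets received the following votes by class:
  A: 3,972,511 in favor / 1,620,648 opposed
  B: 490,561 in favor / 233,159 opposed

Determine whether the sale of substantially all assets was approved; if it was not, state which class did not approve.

Approved — every class gave the required vote.

A: 3/5 of 6620223 = 3972133.80, rounded up to 3972134; 3,972,134 required, 3,972,511 in favor — approved.
B: 2/3 of 735651 = 490434; 490,434 required, 490,561 in favor — approved.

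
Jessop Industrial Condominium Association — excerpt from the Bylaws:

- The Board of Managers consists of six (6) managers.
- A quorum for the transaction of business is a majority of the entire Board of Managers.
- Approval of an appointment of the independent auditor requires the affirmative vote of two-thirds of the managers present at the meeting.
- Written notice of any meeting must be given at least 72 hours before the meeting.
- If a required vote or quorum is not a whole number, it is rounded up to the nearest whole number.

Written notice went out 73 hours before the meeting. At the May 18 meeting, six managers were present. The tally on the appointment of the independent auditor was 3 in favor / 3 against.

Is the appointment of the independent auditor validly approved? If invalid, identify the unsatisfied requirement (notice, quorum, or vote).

Notice: 73 hours given; 72 required (73 ≥ 72). Satisfied.
Quorum: 6 present; quorum is 4. Satisfied.
Vote: the appointment of the independent auditor requires two-thirds of the managers present (6). 2/3 of 6 = 4, so 4 affirmative votes are needed; 3 voted in favor. Not satisfied.

Invalid — vote requirement not satisfied.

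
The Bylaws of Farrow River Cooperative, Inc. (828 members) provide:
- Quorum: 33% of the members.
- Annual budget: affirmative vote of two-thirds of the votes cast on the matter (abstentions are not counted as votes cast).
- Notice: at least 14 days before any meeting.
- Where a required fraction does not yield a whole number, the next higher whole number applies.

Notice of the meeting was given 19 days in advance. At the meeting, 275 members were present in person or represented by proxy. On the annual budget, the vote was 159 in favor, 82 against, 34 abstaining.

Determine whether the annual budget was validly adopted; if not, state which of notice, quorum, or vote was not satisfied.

Invalid — vote requirement not satisfied.

Notice: 19 days given; 14 required. Satisfied.
Quorum: 33% of 828 = 273.24, rounded up to 274; 275 present. Satisfied.
Vote: requires two-thirds of the votes cast (275 − 34 abstaining = 241); 2/3 of 241 = 160.67, rounded up to 161, so 161 needed; 159 in favor. Not satisfied.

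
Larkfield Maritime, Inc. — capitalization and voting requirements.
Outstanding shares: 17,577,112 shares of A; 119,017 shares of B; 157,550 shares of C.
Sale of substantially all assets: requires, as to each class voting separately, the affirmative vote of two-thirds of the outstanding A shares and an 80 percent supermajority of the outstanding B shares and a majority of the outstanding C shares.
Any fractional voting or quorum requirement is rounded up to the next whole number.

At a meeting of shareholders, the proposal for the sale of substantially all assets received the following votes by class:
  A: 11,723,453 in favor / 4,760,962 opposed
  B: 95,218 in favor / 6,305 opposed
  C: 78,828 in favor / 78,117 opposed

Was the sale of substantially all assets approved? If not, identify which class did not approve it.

A: 2/3 of 17577112 = 11718074.67, rounded up to 11718075; 11,718,075 required, 11,723,453 in favor — approved.
B: 4/5 of 119017 = 95213.60, rounded up to 95214; 95,214 required, 95,218 in favor — approved.
C: a majority of 157550 is 78776; 78,776 required, 78,828 in favor — approved.

Approved — every class gave the required vote.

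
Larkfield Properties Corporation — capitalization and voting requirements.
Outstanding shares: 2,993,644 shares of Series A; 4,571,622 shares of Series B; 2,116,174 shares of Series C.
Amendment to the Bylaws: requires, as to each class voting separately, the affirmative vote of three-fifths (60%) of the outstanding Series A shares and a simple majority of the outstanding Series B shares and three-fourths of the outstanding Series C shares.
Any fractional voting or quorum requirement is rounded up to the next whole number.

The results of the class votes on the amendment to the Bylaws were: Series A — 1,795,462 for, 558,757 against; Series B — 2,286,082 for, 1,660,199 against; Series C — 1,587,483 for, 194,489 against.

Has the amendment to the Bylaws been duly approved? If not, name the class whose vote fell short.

Not approved — the Series A shares did not give the required vote.

Series A: 3/5 of 2993644 = 1796186.40, rounded up to 1796187; 1,796,187 required, 1,795,462 in favor — not approved.
Series B: a majority of 4571622 is 2285812; 2,285,812 required, 2,286,082 in favor — approved.
Series C: 3/4 of 2116174 = 1587130.50, rounded up to 1587131; 1,587,131 required, 1,587,483 in favor — approved.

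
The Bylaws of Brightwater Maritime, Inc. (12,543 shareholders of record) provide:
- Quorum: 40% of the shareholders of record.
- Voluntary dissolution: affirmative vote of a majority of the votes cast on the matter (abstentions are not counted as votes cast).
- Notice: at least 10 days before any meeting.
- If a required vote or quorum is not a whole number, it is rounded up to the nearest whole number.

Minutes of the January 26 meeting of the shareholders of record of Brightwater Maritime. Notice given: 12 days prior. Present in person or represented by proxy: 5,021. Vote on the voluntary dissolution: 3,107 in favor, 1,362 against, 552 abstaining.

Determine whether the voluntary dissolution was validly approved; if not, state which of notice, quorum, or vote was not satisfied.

Notice: 12 days given; 10 required. Satisfied.
Quorum: 40% of 12,543 = 5,017.20, rounded up to 5,018; 5,021 present. Satisfied.
Vote: requires a majority of the votes cast (5,021 − 552 abstaining = 4,469); a majority of 4469 is 2235, so 2,235 needed; 3,107 in favor. Satisfied.

Valid — all requirements satisfied.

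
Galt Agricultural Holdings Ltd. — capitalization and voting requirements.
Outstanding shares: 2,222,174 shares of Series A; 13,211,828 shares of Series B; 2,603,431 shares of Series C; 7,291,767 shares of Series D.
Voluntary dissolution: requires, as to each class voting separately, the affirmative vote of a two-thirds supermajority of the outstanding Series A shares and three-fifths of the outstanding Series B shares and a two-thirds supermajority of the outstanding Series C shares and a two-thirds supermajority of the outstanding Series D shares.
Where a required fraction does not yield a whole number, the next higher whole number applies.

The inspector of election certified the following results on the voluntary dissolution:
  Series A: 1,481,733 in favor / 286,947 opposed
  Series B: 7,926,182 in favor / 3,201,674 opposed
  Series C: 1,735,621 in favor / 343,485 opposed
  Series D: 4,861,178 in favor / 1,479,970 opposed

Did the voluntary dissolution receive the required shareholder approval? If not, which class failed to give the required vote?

Series A: 2/3 of 2222174 = 1481449.33, rounded up to 1481450; 1,481,450 required, 1,481,733 in favor — approved.
Series B: 3/5 of 13211828 = 7927096.80, rounded up to 7927097; 7,927,097 required, 7,926,182 in favor — not approved.
Series C: 2/3 of 2603431 = 1735620.67, rounded up to 1735621; 1,735,621 required, 1,735,621 in favor — approved.
Series D: 2/3 of 7291767 = 4861178; 4,861,178 required, 4,861,178 in favor — approved.

Not approved — the Series B shares did not give the required vote.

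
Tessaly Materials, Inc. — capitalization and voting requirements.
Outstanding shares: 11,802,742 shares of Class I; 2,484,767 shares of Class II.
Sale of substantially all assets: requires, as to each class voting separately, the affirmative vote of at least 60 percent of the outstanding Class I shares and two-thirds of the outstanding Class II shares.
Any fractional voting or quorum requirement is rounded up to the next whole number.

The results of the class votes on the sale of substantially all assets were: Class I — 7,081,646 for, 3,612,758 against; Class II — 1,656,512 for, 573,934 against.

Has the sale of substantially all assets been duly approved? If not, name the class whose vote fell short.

Approved — every class gave the required vote.

Class I: 3/5 of 11802742 = 7081645.20, rounded up to 7081646; 7,081,646 required, 7,081,646 in favor — approved.
Class II: 2/3 of 2484767 = 1656511.33, rounded up to 1656512; 1,656,512 required, 1,656,512 in favor — approved.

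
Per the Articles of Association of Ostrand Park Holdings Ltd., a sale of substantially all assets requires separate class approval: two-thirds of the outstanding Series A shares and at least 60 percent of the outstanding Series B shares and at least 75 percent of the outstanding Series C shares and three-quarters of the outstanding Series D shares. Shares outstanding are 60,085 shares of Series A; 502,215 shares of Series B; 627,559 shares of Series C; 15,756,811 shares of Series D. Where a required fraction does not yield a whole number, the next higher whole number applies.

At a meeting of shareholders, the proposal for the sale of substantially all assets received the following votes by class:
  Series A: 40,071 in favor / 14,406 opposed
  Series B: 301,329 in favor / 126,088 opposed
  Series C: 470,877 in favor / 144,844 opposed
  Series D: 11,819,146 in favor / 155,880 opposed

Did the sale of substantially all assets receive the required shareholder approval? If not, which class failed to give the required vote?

Series A: 2/3 of 60085 = 40056.67, rounded up to 40057; 40,057 required, 40,071 in favor — approved.
Series B: 3/5 of 502215 = 301329; 301,329 required, 301,329 in favor — approved.
Series C: 3/4 of 627559 = 470669.25, rounded up to 470670; 470,670 required, 470,877 in favor — approved.
Series D: 3/4 of 15756811 = 11817608.25, rounded up to 11817609; 11,817,609 required, 11,819,146 in favor — approved.

Approved — every class gave the required vote.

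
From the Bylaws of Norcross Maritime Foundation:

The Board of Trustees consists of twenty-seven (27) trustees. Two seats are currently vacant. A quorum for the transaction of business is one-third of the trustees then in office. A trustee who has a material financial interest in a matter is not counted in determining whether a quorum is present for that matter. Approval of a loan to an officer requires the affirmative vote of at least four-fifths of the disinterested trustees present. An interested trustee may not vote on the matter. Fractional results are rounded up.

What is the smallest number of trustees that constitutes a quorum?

1/3 of 25 = 8.33, rounded up to 9.

9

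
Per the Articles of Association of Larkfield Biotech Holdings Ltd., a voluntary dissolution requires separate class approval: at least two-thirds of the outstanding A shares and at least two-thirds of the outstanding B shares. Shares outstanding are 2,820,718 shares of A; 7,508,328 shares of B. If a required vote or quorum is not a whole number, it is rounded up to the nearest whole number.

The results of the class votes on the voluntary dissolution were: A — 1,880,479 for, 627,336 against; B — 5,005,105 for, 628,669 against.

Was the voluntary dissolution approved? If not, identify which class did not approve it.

A: 2/3 of 2820718 = 1880478.67, rounded up to 1880479; 1,880,479 required, 1,880,479 in favor — approved.
B: 2/3 of 7508328 = 5005552; 5,005,552 required, 5,005,105 in favor — not approved.

Not approved — the B shares did not give the required vote.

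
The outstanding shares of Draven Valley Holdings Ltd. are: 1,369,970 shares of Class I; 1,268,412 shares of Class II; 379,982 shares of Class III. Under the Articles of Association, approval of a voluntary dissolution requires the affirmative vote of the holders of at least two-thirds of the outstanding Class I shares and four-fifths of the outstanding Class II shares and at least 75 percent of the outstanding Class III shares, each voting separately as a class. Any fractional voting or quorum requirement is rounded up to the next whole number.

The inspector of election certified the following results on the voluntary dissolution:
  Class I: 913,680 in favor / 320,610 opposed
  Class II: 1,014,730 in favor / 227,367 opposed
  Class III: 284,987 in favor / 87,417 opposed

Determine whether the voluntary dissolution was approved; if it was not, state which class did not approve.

Class I: 2/3 of 1369970 = 913313.33, rounded up to 913314; 913,314 required, 913,680 in favor — approved.
Class II: 4/5 of 1268412 = 1014729.60, rounded up to 1014730; 1,014,730 required, 1,014,730 in favor — approved.
Class III: 3/4 of 379982 = 284986.50, rounded up to 284987; 284,987 required, 284,987 in favor — approved.

Approved — every class gave the required vote.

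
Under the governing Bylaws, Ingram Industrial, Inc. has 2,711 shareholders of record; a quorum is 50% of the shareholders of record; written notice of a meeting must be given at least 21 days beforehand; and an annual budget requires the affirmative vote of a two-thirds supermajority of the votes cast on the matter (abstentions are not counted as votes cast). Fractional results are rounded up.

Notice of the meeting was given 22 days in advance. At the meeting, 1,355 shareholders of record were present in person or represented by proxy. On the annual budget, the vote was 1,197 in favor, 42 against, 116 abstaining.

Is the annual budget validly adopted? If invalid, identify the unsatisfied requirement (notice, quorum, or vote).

Invalid — quorum requirement not satisfied.

Notice: 22 days given; 21 required. Satisfied.
Quorum: 50% of 2,711 = 1,355.50, rounded up to 1,356; 1,355 present. Not satisfied.
Vote: requires two-thirds of the votes cast (1,355 − 116 abstaining = 1,239); 2/3 of 1239 = 826, so 826 needed; 1,197 in favor. Satisfied.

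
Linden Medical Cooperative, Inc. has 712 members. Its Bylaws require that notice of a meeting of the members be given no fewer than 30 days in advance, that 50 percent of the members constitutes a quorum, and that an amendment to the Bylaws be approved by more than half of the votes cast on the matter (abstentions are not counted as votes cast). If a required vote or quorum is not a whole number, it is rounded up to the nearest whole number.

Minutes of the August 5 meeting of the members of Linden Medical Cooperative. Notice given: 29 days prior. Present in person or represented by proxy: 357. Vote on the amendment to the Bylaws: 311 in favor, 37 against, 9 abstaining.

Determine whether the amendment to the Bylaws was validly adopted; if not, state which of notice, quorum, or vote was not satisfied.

Notice: 29 days given; 30 required. Not satisfied.
Quorum: 50% of 712 = 356; 357 present. Satisfied.
Vote: requires a majority of the votes cast (357 − 9 abstaining = 348); a majority of 348 is 175, so 175 needed; 311 in favor. Satisfied.

Invalid — notice requirement not satisfied.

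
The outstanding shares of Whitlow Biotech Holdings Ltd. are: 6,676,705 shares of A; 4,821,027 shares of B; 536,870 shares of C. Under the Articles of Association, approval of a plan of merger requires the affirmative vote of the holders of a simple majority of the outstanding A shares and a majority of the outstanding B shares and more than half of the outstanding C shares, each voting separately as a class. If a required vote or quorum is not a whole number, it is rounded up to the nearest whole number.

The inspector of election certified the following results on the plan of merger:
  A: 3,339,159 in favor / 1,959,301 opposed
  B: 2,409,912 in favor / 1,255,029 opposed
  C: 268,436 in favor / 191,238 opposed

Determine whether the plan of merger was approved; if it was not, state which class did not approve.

Not approved — the B shares did not give the required vote.

A: a majority of 6676705 is 3338353; 3,338,353 required, 3,339,159 in favor — approved.
B: a majority of 4821027 is 2410514; 2,410,514 required, 2,409,912 in favor — not approved.
C: a majority of 536870 is 268436; 268,436 required, 268,436 in favor — approved.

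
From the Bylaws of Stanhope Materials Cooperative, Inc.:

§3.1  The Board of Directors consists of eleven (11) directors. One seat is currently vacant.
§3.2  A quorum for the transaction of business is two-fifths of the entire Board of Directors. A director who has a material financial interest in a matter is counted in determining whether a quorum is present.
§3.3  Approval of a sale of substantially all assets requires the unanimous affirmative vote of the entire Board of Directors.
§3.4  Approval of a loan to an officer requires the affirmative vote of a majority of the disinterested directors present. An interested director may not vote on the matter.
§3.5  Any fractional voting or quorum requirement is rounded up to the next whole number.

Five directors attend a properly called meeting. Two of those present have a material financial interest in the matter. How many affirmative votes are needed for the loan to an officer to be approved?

The loan to an officer requires a majority of the disinterested directors present (5 − 2 = 3).
A majority of 3 is 2.

2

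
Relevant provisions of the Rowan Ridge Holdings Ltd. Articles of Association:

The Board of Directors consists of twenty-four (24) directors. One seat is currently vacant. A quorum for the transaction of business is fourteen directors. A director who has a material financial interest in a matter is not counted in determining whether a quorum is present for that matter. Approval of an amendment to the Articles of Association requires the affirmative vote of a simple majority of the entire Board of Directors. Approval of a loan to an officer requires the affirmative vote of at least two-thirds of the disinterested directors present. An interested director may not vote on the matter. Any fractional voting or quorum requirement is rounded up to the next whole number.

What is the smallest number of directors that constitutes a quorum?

The quorum is fixed at 14.

14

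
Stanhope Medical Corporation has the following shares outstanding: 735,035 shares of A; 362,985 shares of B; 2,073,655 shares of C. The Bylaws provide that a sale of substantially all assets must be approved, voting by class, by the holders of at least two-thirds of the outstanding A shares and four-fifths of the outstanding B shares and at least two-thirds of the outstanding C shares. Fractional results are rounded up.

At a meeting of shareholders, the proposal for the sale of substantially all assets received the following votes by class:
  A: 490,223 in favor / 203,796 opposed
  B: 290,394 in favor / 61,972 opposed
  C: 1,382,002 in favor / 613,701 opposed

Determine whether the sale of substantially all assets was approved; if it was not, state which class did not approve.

A: 2/3 of 735035 = 490023.33, rounded up to 490024; 490,024 required, 490,223 in favor — approved.
B: 4/5 of 362985 = 290388; 290,388 required, 290,394 in favor — approved.
C: 2/3 of 2073655 = 1382436.67, rounded up to 1382437; 1,382,437 required, 1,382,002 in favor — not approved.

Not approved — the C shares did not give the required vote.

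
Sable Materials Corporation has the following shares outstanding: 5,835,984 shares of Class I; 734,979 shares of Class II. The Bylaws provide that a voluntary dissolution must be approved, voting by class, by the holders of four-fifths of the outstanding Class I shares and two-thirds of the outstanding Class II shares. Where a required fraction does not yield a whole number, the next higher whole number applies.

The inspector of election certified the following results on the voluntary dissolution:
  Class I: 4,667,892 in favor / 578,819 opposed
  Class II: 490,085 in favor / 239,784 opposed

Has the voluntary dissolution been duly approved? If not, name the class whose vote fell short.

Not approved — the Class I shares did not give the required vote.

Class I: 4/5 of 5835984 = 4668787.20, rounded up to 4668788; 4,668,788 required, 4,667,892 in favor — not approved.
Class II: 2/3 of 734979 = 489986; 489,986 required, 490,085 in favor — approved.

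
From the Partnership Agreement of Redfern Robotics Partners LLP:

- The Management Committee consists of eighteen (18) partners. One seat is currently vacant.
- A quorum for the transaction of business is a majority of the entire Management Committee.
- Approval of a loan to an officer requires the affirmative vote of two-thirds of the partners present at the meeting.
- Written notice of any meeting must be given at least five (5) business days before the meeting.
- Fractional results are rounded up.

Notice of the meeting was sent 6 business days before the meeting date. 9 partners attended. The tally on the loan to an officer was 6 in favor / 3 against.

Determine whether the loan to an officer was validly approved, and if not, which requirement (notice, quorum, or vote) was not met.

Notice: 6 business days given; 5 required (6 ≥ 5). Satisfied.
Quorum: 9 present; quorum is 10. Not satisfied.
Vote: the loan to an officer requires two-thirds of the partners present (9). 2/3 of 9 = 6, so 6 affirmative votes are needed; 6 voted in favor. Satisfied. (Moot — without a quorum no business can be validly transacted.)

Invalid — quorum requirement not satisfied.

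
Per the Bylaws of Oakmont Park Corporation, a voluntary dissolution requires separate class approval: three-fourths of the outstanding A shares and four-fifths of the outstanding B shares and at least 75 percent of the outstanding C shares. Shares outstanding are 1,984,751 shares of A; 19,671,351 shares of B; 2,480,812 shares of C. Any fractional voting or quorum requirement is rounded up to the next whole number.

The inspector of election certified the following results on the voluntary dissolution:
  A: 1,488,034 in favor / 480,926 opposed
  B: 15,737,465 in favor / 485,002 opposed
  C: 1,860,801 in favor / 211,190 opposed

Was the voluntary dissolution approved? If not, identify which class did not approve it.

Not approved — the A shares did not give the required vote.

A: 3/4 of 1984751 = 1488563.25, rounded up to 1488564; 1,488,564 required, 1,488,034 in favor — not approved.
B: 4/5 of 19671351 = 15737080.80, rounded up to 15737081; 15,737,081 required, 15,737,465 in favor — approved.
C: 3/4 of 2480812 = 1860609; 1,860,609 required, 1,860,801 in favor — approved.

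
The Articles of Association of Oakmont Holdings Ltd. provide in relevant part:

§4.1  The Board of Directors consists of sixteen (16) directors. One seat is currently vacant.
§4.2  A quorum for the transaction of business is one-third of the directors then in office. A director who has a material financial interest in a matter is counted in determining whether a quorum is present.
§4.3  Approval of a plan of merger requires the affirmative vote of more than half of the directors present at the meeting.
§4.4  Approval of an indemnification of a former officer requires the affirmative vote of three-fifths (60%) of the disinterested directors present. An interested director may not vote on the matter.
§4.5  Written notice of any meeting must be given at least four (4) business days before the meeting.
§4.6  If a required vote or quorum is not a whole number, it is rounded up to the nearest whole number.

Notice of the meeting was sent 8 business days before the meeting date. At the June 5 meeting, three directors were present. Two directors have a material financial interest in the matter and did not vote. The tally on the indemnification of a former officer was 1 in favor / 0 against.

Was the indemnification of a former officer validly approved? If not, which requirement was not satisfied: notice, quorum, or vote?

Notice: 8 business days given; 4 required (8 ≥ 4). Satisfied.
Quorum: 3 present (interested directors count toward quorum); quorum is 5. Not satisfied.
Vote: the indemnification of a former officer requires three-fifths of the disinterested directors present (3 − 2 = 1). 3/5 of 1 = 0.60, rounded up to 1, so 1 affirmative vote is needed; 1 voted in favor. Satisfied. (Moot — without a quorum no business can be validly transacted.)

Invalid — quorum requirement not satisfied.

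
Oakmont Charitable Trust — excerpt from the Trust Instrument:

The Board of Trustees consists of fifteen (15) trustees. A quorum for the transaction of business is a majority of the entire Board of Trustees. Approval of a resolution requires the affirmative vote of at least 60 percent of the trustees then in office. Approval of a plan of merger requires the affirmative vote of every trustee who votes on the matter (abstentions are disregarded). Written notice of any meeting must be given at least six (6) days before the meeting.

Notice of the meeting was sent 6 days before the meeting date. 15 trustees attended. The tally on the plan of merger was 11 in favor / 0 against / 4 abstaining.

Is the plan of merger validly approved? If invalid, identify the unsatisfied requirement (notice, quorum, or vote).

Valid — all requirements satisfied.

Notice: 6 days given; 6 required (6 ≥ 6). Satisfied.
Quorum: 15 present; quorum is 8. Satisfied.
Vote: the plan of merger requires the unanimous vote of the votes cast (15 present − 4 abstaining = 11). Unanimous means all 11, so 11 affirmative votes are needed; 11 voted in favor. Satisfied.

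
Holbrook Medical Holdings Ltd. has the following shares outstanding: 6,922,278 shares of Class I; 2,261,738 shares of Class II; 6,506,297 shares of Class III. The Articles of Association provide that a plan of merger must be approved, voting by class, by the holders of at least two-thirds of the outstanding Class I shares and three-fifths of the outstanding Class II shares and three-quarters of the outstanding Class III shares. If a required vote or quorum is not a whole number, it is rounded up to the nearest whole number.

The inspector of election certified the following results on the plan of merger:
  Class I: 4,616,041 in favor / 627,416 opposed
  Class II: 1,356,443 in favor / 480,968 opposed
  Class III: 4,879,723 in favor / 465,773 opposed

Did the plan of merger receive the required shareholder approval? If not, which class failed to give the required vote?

Class I: 2/3 of 6922278 = 4614852; 4,614,852 required, 4,616,041 in favor — approved.
Class II: 3/5 of 2261738 = 1357042.80, rounded up to 1357043; 1,357,043 required, 1,356,443 in favor — not approved.
Class III: 3/4 of 6506297 = 4879722.75, rounded up to 4879723; 4,879,723 required, 4,879,723 in favor — approved.

Not approved — the Class II shares did not give the required vote.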